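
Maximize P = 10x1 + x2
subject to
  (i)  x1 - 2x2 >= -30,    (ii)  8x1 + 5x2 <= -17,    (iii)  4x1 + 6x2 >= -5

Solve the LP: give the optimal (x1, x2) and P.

x1 = -11/4, x2 = 1, maximum P = -53/2

Feasible corners and P = 10x1 + x2:
  (-184/21, 223/21) → P = -77
  (-95/7, 115/14) → P = -255/2
  (-11/4, 1) → P = -53/2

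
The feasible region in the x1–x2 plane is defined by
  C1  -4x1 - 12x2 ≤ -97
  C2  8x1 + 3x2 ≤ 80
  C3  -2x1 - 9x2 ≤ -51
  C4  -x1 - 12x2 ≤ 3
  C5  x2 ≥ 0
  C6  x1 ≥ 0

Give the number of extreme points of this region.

3

Intersecting each pair of boundary lines and keeping only the points that satisfy every inequality leaves:
  (223/28, 38/7)
  (0, 97/12)
  (0, 80/3)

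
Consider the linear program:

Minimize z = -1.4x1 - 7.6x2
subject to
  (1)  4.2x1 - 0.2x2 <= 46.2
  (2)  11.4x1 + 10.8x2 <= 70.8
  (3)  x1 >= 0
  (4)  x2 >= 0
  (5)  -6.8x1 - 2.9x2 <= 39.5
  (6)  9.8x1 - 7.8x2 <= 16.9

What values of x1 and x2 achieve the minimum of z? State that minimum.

x1 = 0, x2 = 59/9, minimum z = -2242/45

Feasible corners and z = -1.4x1 - 7.6x2:
  (0, 59/9) → z = -2242/45
  (2041/541, 8353/3246) → z = -201568/8115
  (0, 0) → z = 0
  (169/98, 0) → z = -169/70

At the optimal vertex, 11.4x1 + 10.8x2 = 70.8 and x1 = 0.
Solving simultaneously gives x1 = 0, x2 = 59/9.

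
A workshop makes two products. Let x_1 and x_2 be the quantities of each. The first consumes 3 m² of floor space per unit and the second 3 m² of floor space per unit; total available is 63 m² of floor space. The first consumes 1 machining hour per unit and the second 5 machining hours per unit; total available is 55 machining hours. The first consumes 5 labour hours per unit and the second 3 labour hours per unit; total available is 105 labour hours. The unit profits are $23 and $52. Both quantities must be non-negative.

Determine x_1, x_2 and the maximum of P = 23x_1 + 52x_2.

x_1 = 25/2, x_2 = 17/2, maximum P = 1459/2

Extreme points and P = 23x_1 + 52x_2:
  (0, 0) → P = 0
  (0, 11) → P = 572
  (21, 0) → P = 483
  (25/2, 17/2) → P = 1459/2

The optimum lies where 3x_1 + 3x_2 = 63 and x_1 + 5x_2 = 55.
Solving simultaneously gives x_1 = 25/2, x_2 = 17/2.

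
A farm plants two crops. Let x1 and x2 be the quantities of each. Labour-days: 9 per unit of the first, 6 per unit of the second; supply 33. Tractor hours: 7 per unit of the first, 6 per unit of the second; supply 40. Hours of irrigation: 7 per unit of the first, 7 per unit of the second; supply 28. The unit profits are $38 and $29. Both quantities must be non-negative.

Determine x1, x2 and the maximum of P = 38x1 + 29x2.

x1 = 3, x2 = 1, maximum P = 143

Feasible corners and P = 38x1 + 29x2:
  (0, 0) → P = 0
  (0, 4) → P = 116
  (11/3, 0) → P = 418/3
  (3, 1) → P = 143

The binding constraints are 9x1 + 6x2 = 33 and 7x1 + 7x2 = 28.
Solving simultaneously gives x1 = 3, x2 = 1.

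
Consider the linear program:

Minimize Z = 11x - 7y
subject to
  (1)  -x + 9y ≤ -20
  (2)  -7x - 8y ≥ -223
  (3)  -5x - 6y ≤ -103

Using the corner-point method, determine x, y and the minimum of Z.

x = 349/17, y = 1/17, minimum Z = 3832/17

The binding constraints are -x + 9y = -20 and -5x - 6y = -103.
Solving simultaneously gives x = 349/17, y = 1/17.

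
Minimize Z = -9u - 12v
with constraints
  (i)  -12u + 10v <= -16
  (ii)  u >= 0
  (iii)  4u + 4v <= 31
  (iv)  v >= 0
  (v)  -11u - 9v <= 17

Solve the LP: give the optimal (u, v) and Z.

The binding constraints are -12u + 10v = -16 and 4u + 4v = 31.
Solving simultaneously gives u = 17/4, v = 7/2.

u = 17/4, v = 7/2, minimum Z = -321/4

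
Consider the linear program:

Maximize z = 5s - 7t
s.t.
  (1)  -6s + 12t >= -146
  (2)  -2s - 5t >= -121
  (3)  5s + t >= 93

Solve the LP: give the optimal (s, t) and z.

The optimum lies where -6s + 12t = -146 and -2s - 5t = -121.
Solving simultaneously gives s = 1091/27, t = 217/27.

s = 1091/27, t = 217/27, maximum z = 1312/9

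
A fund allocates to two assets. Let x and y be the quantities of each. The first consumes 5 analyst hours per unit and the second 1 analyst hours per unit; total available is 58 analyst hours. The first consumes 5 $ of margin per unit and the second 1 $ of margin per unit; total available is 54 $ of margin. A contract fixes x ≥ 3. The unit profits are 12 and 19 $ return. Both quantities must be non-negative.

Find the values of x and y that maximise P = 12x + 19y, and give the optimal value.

Vertices and P = 12x + 19y:
  (54/5, 0) → P = 648/5
  (3, 0) → P = 36
  (3, 39) → P = 777

x = 3, y = 39, maximum P = 777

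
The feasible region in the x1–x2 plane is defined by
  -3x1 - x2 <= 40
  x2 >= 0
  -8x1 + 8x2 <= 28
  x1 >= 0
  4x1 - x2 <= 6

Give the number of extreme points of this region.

Intersecting each pair of boundary lines and keeping only the points that satisfy every inequality leaves:
  (0, 0)
  (3/2, 0)
  (0, 7/2)
  (19/6, 20/3)

4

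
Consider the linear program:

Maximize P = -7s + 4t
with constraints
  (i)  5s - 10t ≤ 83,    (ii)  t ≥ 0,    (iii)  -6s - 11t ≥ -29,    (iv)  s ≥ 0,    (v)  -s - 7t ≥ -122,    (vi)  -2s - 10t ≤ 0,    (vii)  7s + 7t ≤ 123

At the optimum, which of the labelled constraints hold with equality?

Extreme points and P = -7s + 4t:
  (29/6, 0) → P = -203/6
  (0, 0) → P = 0
  (0, 29/11) → P = 116/11

The maximum is at (0, 29/11). Substituting into each constraint, equality holds for (iii) and (iv); the remaining constraints have slack.

(iii) and (iv)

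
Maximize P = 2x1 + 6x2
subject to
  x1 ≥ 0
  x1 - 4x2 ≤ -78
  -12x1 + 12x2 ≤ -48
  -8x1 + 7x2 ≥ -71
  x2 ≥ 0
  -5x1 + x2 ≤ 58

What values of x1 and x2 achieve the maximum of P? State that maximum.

Extreme points and P = 2x1 + 6x2:
  (94/3, 82/3) → P = 680/3
  (166/5, 139/5) → P = 1166/5
  (43, 39) → P = 320

At the optimal vertex, -12x1 + 12x2 = -48 and -8x1 + 7x2 = -71.
Solving simultaneously gives x1 = 43, x2 = 39.

x1 = 43, x2 = 39, maximum P = 320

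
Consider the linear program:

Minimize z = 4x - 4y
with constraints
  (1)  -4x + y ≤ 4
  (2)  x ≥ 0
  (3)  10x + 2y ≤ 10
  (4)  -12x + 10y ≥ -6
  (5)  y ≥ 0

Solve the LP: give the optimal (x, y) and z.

Feasible corners and z = 4x - 4y:
  (0, 4) → z = -16
  (1/9, 40/9) → z = -52/3
  (0, 0) → z = 0
  (28/31, 15/31) → z = 52/31
  (1/2, 0) → z = 2

The binding constraints are -4x + y = 4 and 10x + 2y = 10.
Solving simultaneously gives x = 1/9, y = 40/9.

x = 1/9, y = 40/9, minimum z = -52/3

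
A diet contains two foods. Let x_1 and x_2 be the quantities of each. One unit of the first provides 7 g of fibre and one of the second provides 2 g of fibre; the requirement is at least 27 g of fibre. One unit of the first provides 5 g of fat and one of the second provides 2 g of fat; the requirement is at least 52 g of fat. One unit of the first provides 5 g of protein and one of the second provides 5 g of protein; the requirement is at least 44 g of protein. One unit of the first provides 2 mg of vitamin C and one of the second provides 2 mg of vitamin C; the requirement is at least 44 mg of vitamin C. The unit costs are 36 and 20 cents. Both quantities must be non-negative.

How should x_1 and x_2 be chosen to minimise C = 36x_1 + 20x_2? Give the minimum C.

x_1 = 8/3, x_2 = 58/3, minimum C = 1448/3

Feasible corners and C = 36x_1 + 20x_2:
  (0, 26) → C = 520
  (22, 0) → C = 792
  (8/3, 58/3) → C = 1448/3
The feasible region is unbounded (it extends along (0, 1), (1, 0)), but C strictly increases along every unbounded feasible direction, so there is no improving ray and the minimum is attained at a vertex.

The optimum lies where 5x_1 + 2x_2 = 52 and 2x_1 + 2x_2 = 44.
Solving simultaneously gives x_1 = 8/3, x_2 = 58/3.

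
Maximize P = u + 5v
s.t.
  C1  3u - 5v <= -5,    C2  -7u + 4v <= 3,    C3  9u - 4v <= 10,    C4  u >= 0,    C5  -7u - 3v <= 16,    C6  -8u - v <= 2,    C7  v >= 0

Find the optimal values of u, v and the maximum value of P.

Extreme points and P = u + 5v:
  (5/23, 26/23) → P = 135/23
  (70/33, 25/11) → P = 445/33
  (13/2, 97/8) → P = 537/8

The binding constraints are -7u + 4v = 3 and 9u - 4v = 10.
Solving simultaneously gives u = 13/2, v = 97/8.

u = 13/2, v = 97/8, maximum P = 537/8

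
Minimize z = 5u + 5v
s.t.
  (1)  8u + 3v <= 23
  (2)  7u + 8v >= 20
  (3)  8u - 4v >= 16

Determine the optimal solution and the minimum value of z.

u = 52/23, v = 12/23, minimum z = 320/23

Corner points and z = 5u + 5v:
  (124/43, -1/43) → z = 615/43
  (5/2, 1) → z = 35/2
  (52/23, 12/23) → z = 320/23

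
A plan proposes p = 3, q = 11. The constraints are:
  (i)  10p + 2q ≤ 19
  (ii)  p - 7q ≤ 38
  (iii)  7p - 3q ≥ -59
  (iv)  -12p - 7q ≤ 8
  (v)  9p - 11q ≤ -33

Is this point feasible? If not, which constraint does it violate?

not feasible — violates (i)

Constraint (i): 10p + 2q = 52, which is not ≤ 19. All other constraints are satisfied.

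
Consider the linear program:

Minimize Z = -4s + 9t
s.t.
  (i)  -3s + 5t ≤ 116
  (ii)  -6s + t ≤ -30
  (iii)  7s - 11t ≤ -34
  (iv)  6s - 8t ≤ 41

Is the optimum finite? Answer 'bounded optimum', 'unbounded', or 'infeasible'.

Corner points and Z = -4s + 9t:
  (266/27, 262/9) → Z = 6010/27
  (1133/6, 273/2) → Z = 2839/6
  (364/59, 414/59) → Z = 2270/59
  (723/10, 491/10) → Z = 1527/10
The feasible region has finitely many vertices and no improving ray; the minimum is 2270/59 at (364/59, 414/59).

bounded optimum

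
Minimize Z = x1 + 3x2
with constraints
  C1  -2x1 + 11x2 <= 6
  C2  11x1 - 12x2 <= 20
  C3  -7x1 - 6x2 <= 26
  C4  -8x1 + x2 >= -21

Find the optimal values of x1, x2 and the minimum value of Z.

Feasible corners and Z = x1 + 3x2:
  (-322/89, -10/89) → Z = -352/89
  (237/86, 45/43) → Z = 507/86
  (-32/25, -71/25) → Z = -49/5
  (232/85, 71/85) → Z = 89/17

x1 = -32/25, x2 = -71/25, minimum Z = -49/5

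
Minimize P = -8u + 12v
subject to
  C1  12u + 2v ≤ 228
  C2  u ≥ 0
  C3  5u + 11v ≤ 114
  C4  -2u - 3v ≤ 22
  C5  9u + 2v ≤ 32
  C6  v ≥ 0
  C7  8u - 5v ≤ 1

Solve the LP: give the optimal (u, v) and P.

Extreme points and P = -8u + 12v:
  (0, 114/11) → P = 1368/11
  (0, 0) → P = 0
  (124/89, 866/89) → P = 9400/89
  (162/61, 247/61) → P = 1668/61
  (1/8, 0) → P = -1

At the optimal vertex, v = 0 and 8u - 5v = 1.
Solving simultaneously gives u = 1/8, v = 0.

u = 1/8, v = 0, minimum P = -1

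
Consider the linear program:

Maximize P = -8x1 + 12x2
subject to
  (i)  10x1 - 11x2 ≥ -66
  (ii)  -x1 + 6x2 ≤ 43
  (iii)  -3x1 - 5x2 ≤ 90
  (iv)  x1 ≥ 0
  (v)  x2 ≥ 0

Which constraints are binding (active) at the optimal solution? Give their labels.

(i) and (ii)

Extreme points and P = -8x1 + 12x2:
  (11/7, 52/7) → P = 536/7
  (0, 6) → P = 72
  (0, 0) → P = 0
The feasible region is unbounded (it extends along (6, 1), (1, 0)), but P strictly decreases along every unbounded feasible direction, so there is no improving ray and the maximum is attained at a vertex.

The maximum is at (11/7, 52/7). Substituting into each constraint, equality holds for (i) and (ii); the remaining constraints have slack.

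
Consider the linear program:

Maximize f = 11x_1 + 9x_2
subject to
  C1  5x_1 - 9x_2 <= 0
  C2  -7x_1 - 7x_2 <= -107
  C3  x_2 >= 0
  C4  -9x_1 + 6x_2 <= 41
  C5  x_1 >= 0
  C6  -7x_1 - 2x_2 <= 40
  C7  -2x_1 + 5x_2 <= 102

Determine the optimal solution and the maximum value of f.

x_1 = 918/7, x_2 = 510/7, maximum f = 14688/7

Corner points and f = 11x_1 + 9x_2:
  (963/98, 535/98) → f = 7704/49
  (918/7, 510/7) → f = 14688/7
  (71/21, 250/21) → f = 433/3
  (37/3, 76/3) → f = 1091/3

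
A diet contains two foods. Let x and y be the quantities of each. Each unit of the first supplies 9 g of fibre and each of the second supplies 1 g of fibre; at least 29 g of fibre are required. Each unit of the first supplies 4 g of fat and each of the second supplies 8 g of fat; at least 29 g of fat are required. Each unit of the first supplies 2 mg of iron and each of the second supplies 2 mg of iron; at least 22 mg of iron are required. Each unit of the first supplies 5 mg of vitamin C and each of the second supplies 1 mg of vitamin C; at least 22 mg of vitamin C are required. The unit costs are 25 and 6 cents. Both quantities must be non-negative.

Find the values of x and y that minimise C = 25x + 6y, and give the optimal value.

Extreme points and C = 25x + 6y:
  (0, 29) → C = 174
  (11, 0) → C = 275
  (7/4, 53/4) → C = 493/4
  (11/4, 33/4) → C = 473/4
The feasible region is unbounded (it extends along (0, 1), (1, 0)), but C strictly increases along every unbounded feasible direction, so there is no improving ray and the minimum is attained at a vertex.

x = 11/4, y = 33/4, minimum C = 473/4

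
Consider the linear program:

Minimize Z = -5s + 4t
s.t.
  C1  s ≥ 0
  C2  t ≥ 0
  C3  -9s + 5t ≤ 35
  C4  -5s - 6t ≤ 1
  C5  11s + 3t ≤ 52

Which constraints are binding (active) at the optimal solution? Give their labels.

Corner points and Z = -5s + 4t:
  (0, 0) → Z = 0
  (0, 7) → Z = 28
  (52/11, 0) → Z = -260/11
  (155/82, 853/82) → Z = 2637/82

The minimum is at (52/11, 0). Substituting into each constraint, equality holds for C2 and C5; the remaining constraints have slack.

C2 and C5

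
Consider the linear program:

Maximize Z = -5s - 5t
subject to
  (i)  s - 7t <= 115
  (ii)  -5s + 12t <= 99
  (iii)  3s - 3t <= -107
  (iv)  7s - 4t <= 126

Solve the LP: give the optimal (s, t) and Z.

Vertices and Z = -5s - 5t:
  (-2073/23, -674/23) → Z = 13735/23
  (-547/9, -226/9) → Z = 3865/9
  (-47, -34/3) → Z = 875/3

The binding constraints are s - 7t = 115 and -5s + 12t = 99.
Solving simultaneously gives s = -2073/23, t = -674/23.

s = -2073/23, t = -674/23, maximum Z = 13735/23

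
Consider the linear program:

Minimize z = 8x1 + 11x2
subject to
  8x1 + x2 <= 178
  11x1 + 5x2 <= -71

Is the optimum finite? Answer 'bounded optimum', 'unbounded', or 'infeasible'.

From the feasible point (961/29, -2526/29), moving in the direction (1, -8) keeps every constraint satisfied while z decreases without bound.

unbounded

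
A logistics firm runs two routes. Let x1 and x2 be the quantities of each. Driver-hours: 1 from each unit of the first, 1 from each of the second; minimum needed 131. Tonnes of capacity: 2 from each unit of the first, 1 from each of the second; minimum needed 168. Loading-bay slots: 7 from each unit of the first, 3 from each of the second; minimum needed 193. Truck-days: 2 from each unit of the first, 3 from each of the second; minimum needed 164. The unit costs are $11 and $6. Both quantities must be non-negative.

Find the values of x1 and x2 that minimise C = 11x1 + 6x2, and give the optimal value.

x1 = 37, x2 = 94, minimum C = 971

Vertices and C = 11x1 + 6x2:
  (0, 168) → C = 1008
  (131, 0) → C = 1441
  (37, 94) → C = 971
The feasible region is unbounded (it extends along (0, 1), (1, 0)), but C strictly increases along every unbounded feasible direction, so there is no improving ray and the minimum is attained at a vertex.

The binding constraints are x1 + x2 = 131 and 2x1 + x2 = 168.
Solving simultaneously gives x1 = 37, x2 = 94.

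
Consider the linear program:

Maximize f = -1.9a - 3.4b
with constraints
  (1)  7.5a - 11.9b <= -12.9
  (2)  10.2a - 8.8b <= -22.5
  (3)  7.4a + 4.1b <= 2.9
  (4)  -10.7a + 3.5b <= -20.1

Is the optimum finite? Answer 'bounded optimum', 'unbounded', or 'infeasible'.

infeasible

The boundaries 7.5a - 11.9b = -12.9 and 10.2a - 8.8b = -22.5 meet at (-5141/1846, -1239/1846), but that point violates -10.7a + 3.5b ≤ -20.1. Every candidate vertex is excluded by some other constraint, so the feasible region is empty.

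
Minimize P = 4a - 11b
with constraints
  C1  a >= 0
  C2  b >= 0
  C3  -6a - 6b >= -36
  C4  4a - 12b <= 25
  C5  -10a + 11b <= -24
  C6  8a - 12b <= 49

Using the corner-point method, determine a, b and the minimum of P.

Feasible corners and P = 4a - 11b:
  (6, 0) → P = 24
  (12/5, 0) → P = 48/5
  (30/7, 12/7) → P = -12/7

At the optimal vertex, -6a - 6b = -36 and -10a + 11b = -24.
Solving simultaneously gives a = 30/7, b = 12/7.

a = 30/7, b = 12/7, minimum P = -12/7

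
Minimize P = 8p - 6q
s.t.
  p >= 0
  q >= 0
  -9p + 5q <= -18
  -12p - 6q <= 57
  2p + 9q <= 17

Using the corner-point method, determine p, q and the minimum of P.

Extreme points and P = 8p - 6q:
  (2, 0) → P = 16
  (17/2, 0) → P = 68
  (19/7, 9/7) → P = 14

At the optimal vertex, -9p + 5q = -18 and 2p + 9q = 17.
Solving simultaneously gives p = 19/7, q = 9/7.

p = 19/7, q = 9/7, minimum P = 14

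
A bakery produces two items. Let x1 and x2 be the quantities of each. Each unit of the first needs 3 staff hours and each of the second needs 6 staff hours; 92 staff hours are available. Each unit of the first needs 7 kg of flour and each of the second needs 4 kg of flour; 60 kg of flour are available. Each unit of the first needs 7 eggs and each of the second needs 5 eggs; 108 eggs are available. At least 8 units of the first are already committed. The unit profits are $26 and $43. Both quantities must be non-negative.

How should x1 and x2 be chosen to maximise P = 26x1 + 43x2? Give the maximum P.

x1 = 8, x2 = 1, maximum P = 251

Extreme points and P = 26x1 + 43x2:
  (60/7, 0) → P = 1560/7
  (8, 0) → P = 208
  (8, 1) → P = 251

At the optimal vertex, 7x1 + 4x2 = 60 and x1 = 8.
Solving simultaneously gives x1 = 8, x2 = 1.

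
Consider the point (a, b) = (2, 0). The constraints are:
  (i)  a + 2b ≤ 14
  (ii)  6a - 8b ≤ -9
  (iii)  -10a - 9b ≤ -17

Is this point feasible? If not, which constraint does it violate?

not feasible — violates (ii)

Constraint (ii): 6a - 8b = 12, which is not ≤ -9. All other constraints are satisfied.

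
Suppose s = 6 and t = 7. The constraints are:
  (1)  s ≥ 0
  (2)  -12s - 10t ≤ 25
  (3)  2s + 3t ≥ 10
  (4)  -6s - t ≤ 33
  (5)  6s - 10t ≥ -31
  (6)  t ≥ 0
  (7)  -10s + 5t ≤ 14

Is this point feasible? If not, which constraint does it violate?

Constraint (5): 6s - 10t = -34, which is not ≥ -31. All other constraints are satisfied.

not feasible — violates (5)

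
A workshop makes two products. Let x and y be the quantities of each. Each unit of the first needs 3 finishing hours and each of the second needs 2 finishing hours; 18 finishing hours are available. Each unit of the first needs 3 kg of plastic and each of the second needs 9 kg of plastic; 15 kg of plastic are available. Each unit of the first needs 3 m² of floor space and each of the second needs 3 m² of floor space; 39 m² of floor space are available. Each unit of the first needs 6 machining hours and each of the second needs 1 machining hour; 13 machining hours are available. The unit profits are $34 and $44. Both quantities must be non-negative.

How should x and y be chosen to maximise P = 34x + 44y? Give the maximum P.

x = 2, y = 1, maximum P = 112

Extreme points and P = 34x + 44y:
  (0, 0) → P = 0
  (0, 5/3) → P = 220/3
  (13/6, 0) → P = 221/3
  (2, 1) → P = 112

At the optimal vertex, 3x + 9y = 15 and 6x + y = 13.
Solving simultaneously gives x = 2, y = 1.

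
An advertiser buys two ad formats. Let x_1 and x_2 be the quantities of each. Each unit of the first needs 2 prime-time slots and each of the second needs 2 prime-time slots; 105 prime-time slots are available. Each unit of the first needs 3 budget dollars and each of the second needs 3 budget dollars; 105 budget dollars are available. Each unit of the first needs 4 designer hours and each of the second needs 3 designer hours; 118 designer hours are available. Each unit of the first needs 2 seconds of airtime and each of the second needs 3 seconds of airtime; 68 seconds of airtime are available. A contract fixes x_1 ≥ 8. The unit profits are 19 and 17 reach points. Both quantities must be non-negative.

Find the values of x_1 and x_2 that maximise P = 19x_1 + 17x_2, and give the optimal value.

x_1 = 25, x_2 = 6, maximum P = 577

The binding constraints are 4x_1 + 3x_2 = 118 and 2x_1 + 3x_2 = 68.
Solving simultaneously gives x_1 = 25, x_2 = 6.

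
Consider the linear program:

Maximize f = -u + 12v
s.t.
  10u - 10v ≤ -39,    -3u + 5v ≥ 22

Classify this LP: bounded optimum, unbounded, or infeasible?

unbounded

From the feasible point (5/4, 103/20), moving in the direction (10, 10) keeps every constraint satisfied while f increases without bound.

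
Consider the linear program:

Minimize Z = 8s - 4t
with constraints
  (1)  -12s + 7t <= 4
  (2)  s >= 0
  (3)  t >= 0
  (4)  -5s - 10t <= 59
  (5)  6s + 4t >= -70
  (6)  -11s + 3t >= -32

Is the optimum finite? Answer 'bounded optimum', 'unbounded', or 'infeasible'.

bounded optimum

Feasible corners and Z = 8s - 4t:
  (0, 4/7) → Z = -16/7
  (236/41, 428/41) → Z = 176/41
  (0, 0) → Z = 0
  (32/11, 0) → Z = 256/11
The feasible region has finitely many vertices and no improving ray; the minimum is -16/7 at (0, 4/7).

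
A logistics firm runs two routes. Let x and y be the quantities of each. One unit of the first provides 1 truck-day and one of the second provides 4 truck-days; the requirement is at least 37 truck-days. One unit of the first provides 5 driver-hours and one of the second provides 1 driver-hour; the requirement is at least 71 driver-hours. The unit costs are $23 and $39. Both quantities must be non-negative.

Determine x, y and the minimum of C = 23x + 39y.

x = 13, y = 6, minimum C = 533

Extreme points and C = 23x + 39y:
  (0, 71) → C = 2769
  (37, 0) → C = 851
  (13, 6) → C = 533
The feasible region is unbounded (it extends along (0, 1), (1, 0)), but C strictly increases along every unbounded feasible direction, so there is no improving ray and the minimum is attained at a vertex.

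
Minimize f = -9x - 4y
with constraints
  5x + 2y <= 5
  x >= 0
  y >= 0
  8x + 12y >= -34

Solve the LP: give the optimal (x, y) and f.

x = 0, y = 5/2, minimum f = -10

Corner points and f = -9x - 4y:
  (0, 5/2) → f = -10
  (1, 0) → f = -9
  (0, 0) → f = 0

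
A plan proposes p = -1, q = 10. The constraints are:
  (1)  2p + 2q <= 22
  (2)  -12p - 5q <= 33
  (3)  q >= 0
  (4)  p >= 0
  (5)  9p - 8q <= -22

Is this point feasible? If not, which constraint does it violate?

Constraint (4): p = -1, which is not ≥ 0. All other constraints are satisfied.

not feasible — violates (4)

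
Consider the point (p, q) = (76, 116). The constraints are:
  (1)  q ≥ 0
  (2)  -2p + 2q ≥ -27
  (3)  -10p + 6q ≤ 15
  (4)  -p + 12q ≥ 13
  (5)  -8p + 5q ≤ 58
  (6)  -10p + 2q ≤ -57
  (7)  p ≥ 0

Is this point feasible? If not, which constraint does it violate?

(1): 116 ≥ 0 ✓
(2): 80 ≥ -27 ✓
(3): -64 ≤ 15 ✓
(4): 1316 ≥ 13 ✓
(5): -28 ≤ 58 ✓
(6): -528 ≤ -57 ✓
(7): 76 ≥ 0 ✓

feasible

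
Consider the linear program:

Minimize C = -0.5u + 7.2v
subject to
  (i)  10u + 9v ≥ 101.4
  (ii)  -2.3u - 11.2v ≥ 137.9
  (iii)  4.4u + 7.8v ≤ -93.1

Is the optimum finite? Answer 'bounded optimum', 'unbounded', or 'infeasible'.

unbounded

From the feasible point (27147/640, -34429/960), moving in the direction (9, -10) keeps every constraint satisfied while C decreases without bound.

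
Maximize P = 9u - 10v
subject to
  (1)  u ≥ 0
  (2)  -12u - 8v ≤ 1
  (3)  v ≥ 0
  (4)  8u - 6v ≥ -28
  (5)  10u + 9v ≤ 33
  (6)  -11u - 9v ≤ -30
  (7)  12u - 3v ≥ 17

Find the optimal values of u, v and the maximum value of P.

Extreme points and P = 9u - 10v:
  (33/10, 0) → P = 297/10
  (30/11, 0) → P = 270/11
  (42/23, 113/69) → P = 4/69
  (81/47, 173/141) → P = 457/141

u = 33/10, v = 0, maximum P = 297/10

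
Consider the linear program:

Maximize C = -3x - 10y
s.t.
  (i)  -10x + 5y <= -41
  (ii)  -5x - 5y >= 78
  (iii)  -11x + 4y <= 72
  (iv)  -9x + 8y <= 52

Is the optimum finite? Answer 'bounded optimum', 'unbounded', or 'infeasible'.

unbounded

From the feasible point (-37/15, -197/15), moving in the direction (5, -5) keeps every constraint satisfied while C increases without bound.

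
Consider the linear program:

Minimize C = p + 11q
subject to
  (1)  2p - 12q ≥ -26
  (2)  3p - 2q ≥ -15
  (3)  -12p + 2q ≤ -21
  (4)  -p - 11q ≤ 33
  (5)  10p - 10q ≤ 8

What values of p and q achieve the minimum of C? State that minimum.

p = 97/50, q = 57/50, minimum C = 362/25

Feasible corners and C = p + 11q:
  (76/35, 177/70) → C = 2099/70
  (89/25, 69/25) → C = 848/25
  (97/50, 57/50) → C = 362/25

At the optimal vertex, -12p + 2q = -21 and 10p - 10q = 8.
Solving simultaneously gives p = 97/50, q = 57/50.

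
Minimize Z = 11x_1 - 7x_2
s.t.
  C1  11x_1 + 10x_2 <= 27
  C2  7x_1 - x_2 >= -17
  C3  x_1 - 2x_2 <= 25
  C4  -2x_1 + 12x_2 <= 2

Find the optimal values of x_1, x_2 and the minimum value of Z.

Extreme points and Z = 11x_1 - 7x_2:
  (19/2, -31/4) → Z = 635/4
  (2, 1/2) → Z = 37/2
  (-59/13, -192/13) → Z = 695/13
  (-101/41, -10/41) → Z = -1041/41

The binding constraints are 7x_1 - x_2 = -17 and -2x_1 + 12x_2 = 2.
Solving simultaneously gives x_1 = -101/41, x_2 = -10/41.

x_1 = -101/41, x_2 = -10/41, minimum Z = -1041/41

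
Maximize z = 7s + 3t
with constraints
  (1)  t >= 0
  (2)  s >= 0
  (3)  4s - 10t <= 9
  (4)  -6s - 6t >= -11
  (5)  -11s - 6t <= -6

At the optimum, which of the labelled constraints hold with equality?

(1) and (4)

Extreme points and z = 7s + 3t:
  (11/6, 0) → z = 77/6
  (6/11, 0) → z = 42/11
  (0, 11/6) → z = 11/2
  (0, 1) → z = 3

The maximum is at (11/6, 0). Substituting into each constraint, equality holds for (1) and (4); the remaining constraints have slack.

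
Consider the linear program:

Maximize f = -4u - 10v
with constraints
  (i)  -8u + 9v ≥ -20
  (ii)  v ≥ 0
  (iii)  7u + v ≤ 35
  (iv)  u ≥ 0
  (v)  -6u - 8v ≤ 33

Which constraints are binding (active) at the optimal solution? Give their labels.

Vertices and f = -4u - 10v:
  (5/2, 0) → f = -10
  (335/71, 140/71) → f = -2740/71
  (0, 0) → f = 0
  (0, 35) → f = -350

The maximum is at (0, 0). Substituting into each constraint, equality holds for (ii) and (iv); the remaining constraints have slack.

(ii) and (iv)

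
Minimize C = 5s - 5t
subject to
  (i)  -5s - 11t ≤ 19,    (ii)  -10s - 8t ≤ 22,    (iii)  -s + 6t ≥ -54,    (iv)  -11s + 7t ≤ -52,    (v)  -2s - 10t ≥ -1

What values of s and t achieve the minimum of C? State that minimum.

Corner points and C = 5s - 5t:
  (480/41, -289/41) → C = 3845/41
  (439/156, -469/156) → C = 1135/39
  (273/11, -107/22) → C = 3265/22
  (17/4, -3/4) → C = 25

At the optimal vertex, -11s + 7t = -52 and -2s - 10t = -1.
Solving simultaneously gives s = 17/4, t = -3/4.

s = 17/4, t = -3/4, minimum C = 25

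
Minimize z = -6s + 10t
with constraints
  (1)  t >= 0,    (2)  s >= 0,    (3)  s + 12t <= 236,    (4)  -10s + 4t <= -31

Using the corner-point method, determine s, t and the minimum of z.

Extreme points and z = -6s + 10t:
  (236, 0) → z = -1416
  (31/10, 0) → z = -93/5
  (329/31, 2329/124) → z = 7697/62

The binding constraints are t = 0 and s + 12t = 236.
Solving simultaneously gives s = 236, t = 0.

s = 236, t = 0, minimum z = -1416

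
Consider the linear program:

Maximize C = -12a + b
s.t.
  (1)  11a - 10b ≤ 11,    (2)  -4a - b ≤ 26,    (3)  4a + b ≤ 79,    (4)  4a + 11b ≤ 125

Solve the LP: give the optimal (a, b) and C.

a = -411/40, b = 151/10, maximum C = 692/5

Vertices and C = -12a + b:
  (-83/17, -110/17) → C = 886/17
  (1371/161, 1331/161) → C = -15121/161
  (-411/40, 151/10) → C = 692/5

The optimum lies where -4a - b = 26 and 4a + 11b = 125.
Solving simultaneously gives a = -411/40, b = 151/10.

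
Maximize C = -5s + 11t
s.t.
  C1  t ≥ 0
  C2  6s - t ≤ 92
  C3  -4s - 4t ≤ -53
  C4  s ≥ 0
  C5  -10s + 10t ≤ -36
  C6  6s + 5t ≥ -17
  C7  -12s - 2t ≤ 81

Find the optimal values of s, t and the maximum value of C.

Vertices and C = -5s + 11t:
  (46/3, 0) → C = -230/3
  (53/4, 0) → C = -265/4
  (442/25, 352/25) → C = 1662/25
  (337/40, 193/40) → C = 219/20

At the optimal vertex, 6s - t = 92 and -10s + 10t = -36.
Solving simultaneously gives s = 442/25, t = 352/25.

s = 442/25, t = 352/25, maximum C = 1662/25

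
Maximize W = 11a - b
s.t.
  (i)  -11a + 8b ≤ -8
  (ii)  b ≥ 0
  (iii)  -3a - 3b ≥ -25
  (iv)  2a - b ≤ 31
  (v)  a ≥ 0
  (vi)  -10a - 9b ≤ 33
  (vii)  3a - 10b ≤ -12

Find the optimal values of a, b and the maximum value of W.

Feasible corners and W = 11a - b:
  (224/57, 251/57) → W = 2213/57
  (88/43, 78/43) → W = 890/43
  (214/39, 37/13) → W = 2243/39

a = 214/39, b = 37/13, maximum W = 2243/39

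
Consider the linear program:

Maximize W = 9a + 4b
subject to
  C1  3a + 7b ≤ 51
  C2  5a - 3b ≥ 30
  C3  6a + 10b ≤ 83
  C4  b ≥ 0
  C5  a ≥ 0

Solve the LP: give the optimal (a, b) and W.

Vertices and W = 9a + 4b:
  (549/68, 235/68) → W = 5881/68
  (6, 0) → W = 54
  (83/6, 0) → W = 249/2

a = 83/6, b = 0, maximum W = 249/2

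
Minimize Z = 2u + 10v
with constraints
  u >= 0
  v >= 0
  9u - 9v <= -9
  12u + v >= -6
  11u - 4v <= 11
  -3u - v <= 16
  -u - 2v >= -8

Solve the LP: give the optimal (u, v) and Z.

u = 0, v = 1, minimum Z = 10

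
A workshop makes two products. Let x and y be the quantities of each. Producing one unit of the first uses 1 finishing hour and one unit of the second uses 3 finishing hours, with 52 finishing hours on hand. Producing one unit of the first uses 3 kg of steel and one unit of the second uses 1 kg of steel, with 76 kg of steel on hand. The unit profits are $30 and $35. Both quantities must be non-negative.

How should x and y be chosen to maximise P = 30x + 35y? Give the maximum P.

x = 22, y = 10, maximum P = 1010

Extreme points and P = 30x + 35y:
  (0, 0) → P = 0
  (0, 52/3) → P = 1820/3
  (76/3, 0) → P = 760
  (22, 10) → P = 1010

At the optimal vertex, x + 3y = 52 and 3x + y = 76.
Solving simultaneously gives x = 22, y = 10.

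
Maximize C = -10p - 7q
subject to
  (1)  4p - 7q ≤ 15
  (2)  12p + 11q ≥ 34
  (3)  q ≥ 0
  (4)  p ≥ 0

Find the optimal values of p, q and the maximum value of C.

p = 0, q = 34/11, maximum C = -238/11

Vertices and C = -10p - 7q:
  (15/4, 0) → C = -75/2
  (17/6, 0) → C = -85/3
  (0, 34/11) → C = -238/11
The feasible region is unbounded (it extends along (0, 1), (7, 4)), but C strictly decreases along every unbounded feasible direction, so there is no improving ray and the maximum is attained at a vertex.

The binding constraints are 12p + 11q = 34 and p = 0.
Solving simultaneously gives p = 0, q = 34/11.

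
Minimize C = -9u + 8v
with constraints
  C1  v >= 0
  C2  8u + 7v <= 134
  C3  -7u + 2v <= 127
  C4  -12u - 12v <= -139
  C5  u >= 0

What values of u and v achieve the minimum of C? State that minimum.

u = 67/4, v = 0, minimum C = -603/4

Vertices and C = -9u + 8v:
  (67/4, 0) → C = -603/4
  (139/12, 0) → C = -417/4
  (0, 134/7) → C = 1072/7
  (0, 139/12) → C = 278/3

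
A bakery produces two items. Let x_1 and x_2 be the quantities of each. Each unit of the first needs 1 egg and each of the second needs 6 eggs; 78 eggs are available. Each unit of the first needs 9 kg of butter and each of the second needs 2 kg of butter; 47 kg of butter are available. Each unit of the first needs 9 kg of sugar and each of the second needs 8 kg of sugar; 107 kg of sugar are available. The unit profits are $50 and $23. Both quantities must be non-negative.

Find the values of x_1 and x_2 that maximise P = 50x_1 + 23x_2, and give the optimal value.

x_1 = 3, x_2 = 10, maximum P = 380

Feasible corners and P = 50x_1 + 23x_2:
  (0, 0) → P = 0
  (0, 13) → P = 299
  (47/9, 0) → P = 2350/9
  (9/23, 595/46) → P = 14585/46
  (3, 10) → P = 380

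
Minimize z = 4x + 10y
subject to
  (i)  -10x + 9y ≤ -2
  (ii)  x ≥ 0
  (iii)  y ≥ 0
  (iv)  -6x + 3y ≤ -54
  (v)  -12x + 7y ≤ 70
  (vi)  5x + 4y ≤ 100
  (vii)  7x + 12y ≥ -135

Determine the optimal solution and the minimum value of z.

x = 9, y = 0, minimum z = 36

Vertices and z = 4x + 10y:
  (9, 0) → z = 36
  (20, 0) → z = 80
  (172/13, 110/13) → z = 1788/13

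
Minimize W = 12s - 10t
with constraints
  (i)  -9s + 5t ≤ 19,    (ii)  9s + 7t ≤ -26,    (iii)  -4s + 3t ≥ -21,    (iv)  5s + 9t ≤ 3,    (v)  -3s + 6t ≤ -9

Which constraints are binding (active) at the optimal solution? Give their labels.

Extreme points and W = 12s - 10t:
  (-162/7, -265/7) → W = 706/7
  (-53/13, -46/13) → W = -176/13
  (69/55, -293/55) → W = 3758/55
  (-31/25, -53/25) → W = 158/25

The minimum is at (-53/13, -46/13). Substituting into each constraint, equality holds for (i) and (v); the remaining constraints have slack.

(i) and (v)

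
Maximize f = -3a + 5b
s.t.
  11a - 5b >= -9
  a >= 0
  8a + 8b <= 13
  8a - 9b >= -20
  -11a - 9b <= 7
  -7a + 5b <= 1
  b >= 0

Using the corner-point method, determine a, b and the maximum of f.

Corner points and f = -3a + 5b:
  (0, 1/5) → f = 1
  (0, 0) → f = 0
  (19/32, 33/32) → f = 27/8
  (13/8, 0) → f = -39/8

At the optimal vertex, 8a + 8b = 13 and -7a + 5b = 1.
Solving simultaneously gives a = 19/32, b = 33/32.

a = 19/32, b = 33/32, maximum f = 27/8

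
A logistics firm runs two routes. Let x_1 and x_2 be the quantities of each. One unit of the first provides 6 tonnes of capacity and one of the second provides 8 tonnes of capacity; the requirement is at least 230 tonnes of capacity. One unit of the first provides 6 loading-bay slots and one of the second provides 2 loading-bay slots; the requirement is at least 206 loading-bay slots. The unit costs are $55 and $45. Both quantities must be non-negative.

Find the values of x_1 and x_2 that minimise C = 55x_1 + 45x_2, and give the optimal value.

Corner points and C = 55x_1 + 45x_2:
  (0, 103) → C = 4635
  (115/3, 0) → C = 6325/3
  (33, 4) → C = 1995
The feasible region is unbounded (it extends along (0, 1), (1, 0)), but C strictly increases along every unbounded feasible direction, so there is no improving ray and the minimum is attained at a vertex.

The optimum lies where 6x_1 + 8x_2 = 230 and 6x_1 + 2x_2 = 206.
Solving simultaneously gives x_1 = 33, x_2 = 4.

x_1 = 33, x_2 = 4, minimum C = 1995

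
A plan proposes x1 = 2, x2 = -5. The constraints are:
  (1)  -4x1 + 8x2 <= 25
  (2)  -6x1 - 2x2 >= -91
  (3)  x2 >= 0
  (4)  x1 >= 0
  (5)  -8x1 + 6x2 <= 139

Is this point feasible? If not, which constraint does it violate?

Constraint (3): x2 = -5, which is not ≥ 0. All other constraints are satisfied.

not feasible — violates (3)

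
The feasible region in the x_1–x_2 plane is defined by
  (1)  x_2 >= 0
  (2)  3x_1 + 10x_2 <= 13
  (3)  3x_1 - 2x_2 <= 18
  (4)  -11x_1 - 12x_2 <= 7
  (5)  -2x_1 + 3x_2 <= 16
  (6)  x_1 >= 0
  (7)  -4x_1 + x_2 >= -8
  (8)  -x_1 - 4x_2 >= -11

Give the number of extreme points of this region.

Of the 28 pairwise boundary intersections, those satisfying every inequality are:
  (0, 0)
  (2, 0)
  (0, 13/10)
  (93/43, 28/43)

4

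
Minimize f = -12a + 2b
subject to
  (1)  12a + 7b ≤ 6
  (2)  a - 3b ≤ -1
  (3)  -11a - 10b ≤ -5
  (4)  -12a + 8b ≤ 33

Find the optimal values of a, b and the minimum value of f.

a = 11/43, b = 18/43, minimum f = -96/43

Feasible corners and f = -12a + 2b:
  (11/43, 18/43) → f = -96/43
  (-61/60, 13/5) → f = 87/5
  (5/43, 16/43) → f = -28/43
  (-145/104, 423/208) → f = 2163/104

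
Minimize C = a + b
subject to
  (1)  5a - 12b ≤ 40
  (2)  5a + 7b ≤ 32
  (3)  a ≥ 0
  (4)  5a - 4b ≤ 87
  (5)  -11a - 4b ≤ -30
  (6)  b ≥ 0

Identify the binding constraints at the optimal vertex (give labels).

(5) and (6)

Corner points and C = a + b:
  (82/57, 202/57) → C = 284/57
  (32/5, 0) → C = 32/5
  (30/11, 0) → C = 30/11

The minimum is at (30/11, 0). Substituting into each constraint, equality holds for (5) and (6); the remaining constraints have slack.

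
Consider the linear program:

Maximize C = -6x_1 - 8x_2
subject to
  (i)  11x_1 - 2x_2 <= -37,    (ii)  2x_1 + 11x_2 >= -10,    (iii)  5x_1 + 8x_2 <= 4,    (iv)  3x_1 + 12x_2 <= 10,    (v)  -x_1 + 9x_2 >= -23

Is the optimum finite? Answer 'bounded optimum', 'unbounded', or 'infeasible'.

From the feasible point (-427/125, -36/125), moving in the direction (-11, 2) keeps every constraint satisfied while C increases without bound.

unbounded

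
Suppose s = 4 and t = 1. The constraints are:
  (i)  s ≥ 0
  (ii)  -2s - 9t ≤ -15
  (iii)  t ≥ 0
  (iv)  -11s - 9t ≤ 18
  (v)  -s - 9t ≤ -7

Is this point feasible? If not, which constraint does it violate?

feasible

(i): 4 ≥ 0 ✓
(ii): -17 ≤ -15 ✓
(iii): 1 ≥ 0 ✓
(iv): -53 ≤ 18 ✓
(v): -13 ≤ -7 ✓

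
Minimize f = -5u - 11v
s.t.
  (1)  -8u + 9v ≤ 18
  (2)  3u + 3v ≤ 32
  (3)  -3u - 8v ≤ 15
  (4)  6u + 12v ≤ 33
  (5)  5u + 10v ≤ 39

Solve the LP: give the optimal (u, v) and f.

Corner points and f = -5u - 11v:
  (-279/91, -66/91) → f = 303/13
  (27/50, 62/25) → f = -1499/50
  (301/15, -47/5) → f = 46/15
  (95/6, -31/6) → f = -67/3

u = 27/50, v = 62/25, minimum f = -1499/50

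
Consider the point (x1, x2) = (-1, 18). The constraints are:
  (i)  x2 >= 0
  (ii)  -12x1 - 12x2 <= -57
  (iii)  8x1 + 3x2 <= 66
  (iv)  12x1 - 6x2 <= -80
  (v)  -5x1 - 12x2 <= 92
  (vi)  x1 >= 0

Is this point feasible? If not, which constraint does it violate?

Constraint (vi): x1 = -1, which is not ≥ 0. All other constraints are satisfied.

not feasible — violates (vi)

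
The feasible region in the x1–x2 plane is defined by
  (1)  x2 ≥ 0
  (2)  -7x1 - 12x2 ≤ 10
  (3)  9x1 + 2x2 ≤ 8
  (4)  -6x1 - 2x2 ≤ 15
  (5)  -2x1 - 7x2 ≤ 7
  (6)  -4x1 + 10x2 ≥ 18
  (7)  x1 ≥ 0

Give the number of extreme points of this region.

3

Of the 21 pairwise boundary intersections, those satisfying every inequality are:
  (22/49, 97/49)
  (0, 4)
  (0, 9/5)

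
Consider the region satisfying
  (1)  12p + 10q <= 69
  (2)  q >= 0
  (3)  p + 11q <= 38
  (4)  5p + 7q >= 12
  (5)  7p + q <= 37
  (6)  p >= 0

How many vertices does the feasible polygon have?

Of the 15 pairwise boundary intersections, those satisfying every inequality are:
  (379/122, 387/122)
  (301/58, 39/58)
  (12/5, 0)
  (37/7, 0)
  (0, 38/11)
  (0, 12/7)

6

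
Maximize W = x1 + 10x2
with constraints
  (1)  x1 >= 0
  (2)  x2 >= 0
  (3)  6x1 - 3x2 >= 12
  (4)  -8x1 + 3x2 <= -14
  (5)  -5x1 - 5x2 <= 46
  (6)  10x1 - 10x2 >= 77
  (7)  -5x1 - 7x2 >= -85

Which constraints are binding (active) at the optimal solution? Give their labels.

Corner points and W = x1 + 10x2:
  (77/10, 0) → W = 77/10
  (17, 0) → W = 17
  (463/40, 31/8) → W = 2013/40

The maximum is at (463/40, 31/8). Substituting into each constraint, equality holds for (6) and (7); the remaining constraints have slack.

(6) and (7)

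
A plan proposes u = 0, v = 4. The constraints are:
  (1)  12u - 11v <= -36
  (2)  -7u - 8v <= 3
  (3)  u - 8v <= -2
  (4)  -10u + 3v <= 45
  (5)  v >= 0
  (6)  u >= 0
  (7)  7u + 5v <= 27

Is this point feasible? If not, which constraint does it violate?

(1): -44 ≤ -36 ✓
(2): -32 ≤ 3 ✓
(3): -32 ≤ -2 ✓
(4): 12 ≤ 45 ✓
(5): 4 ≥ 0 ✓
(6): 0 ≥ 0 ✓
(7): 20 ≤ 27 ✓

feasible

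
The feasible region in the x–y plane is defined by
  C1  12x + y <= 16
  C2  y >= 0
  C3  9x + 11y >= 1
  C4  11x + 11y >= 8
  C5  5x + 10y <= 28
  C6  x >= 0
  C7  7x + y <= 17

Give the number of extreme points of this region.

5

Pairwise boundary intersections that survive every other constraint:
  (4/3, 0)
  (132/115, 256/115)
  (8/11, 0)
  (0, 8/11)
  (0, 14/5)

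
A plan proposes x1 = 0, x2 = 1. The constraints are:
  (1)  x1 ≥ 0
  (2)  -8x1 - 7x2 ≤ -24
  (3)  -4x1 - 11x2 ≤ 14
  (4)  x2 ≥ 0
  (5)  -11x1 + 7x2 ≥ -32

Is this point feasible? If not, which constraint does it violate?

Constraint (2): -8x1 - 7x2 = -7, which is not ≤ -24. All other constraints are satisfied.

not feasible — violates (2)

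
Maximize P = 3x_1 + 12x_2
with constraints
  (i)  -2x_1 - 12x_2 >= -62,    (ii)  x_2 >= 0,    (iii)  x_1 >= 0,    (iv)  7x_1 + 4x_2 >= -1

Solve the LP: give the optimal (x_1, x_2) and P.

x_1 = 31, x_2 = 0, maximum P = 93

Vertices and P = 3x_1 + 12x_2:
  (31, 0) → P = 93
  (0, 31/6) → P = 62
  (0, 0) → P = 0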